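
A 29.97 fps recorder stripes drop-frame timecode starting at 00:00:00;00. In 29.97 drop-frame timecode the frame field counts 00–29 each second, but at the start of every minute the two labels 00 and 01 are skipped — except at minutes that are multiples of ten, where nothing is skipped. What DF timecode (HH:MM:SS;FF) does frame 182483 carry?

01:41:28;25

Each 10-minute DF block holds 10 × 60 × 30 − 9 × 2 = 17982 frames. 182483 ÷ 17982 → 10 full blocks, remainder 2663.
Within the partial block the first minute is 1800 frames and each further minute 1798, so 1 further minute boundary passed. Total skipped labels = 18 × 10 + 2 × 1 = 182.
Non-drop label index = 182483 + 182 = 182665; at 30 labels/s that is 01:41:28:25, i.e. DF 01:41:28;25.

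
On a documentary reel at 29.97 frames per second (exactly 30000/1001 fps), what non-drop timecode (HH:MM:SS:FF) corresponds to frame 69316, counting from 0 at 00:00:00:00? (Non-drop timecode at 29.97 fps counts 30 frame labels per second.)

69316 ÷ 30 = 2310 full seconds, remainder 16 frames.
2310 s = 0 h 38 min 30 s.
Timecode: 00:38:30:16.

00:38:30:16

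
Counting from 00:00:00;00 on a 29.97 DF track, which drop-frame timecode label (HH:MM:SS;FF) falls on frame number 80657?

00:44:51;07

Each 10-minute DF block holds 10 × 60 × 30 − 9 × 2 = 17982 frames. 80657 ÷ 17982 → 4 full blocks, remainder 8729.
Within the partial block the first minute is 1800 frames and each further minute 1798, so 4 further minute boundaries passed. Total skipped labels = 18 × 4 + 2 × 4 = 80.
Non-drop label index = 80657 + 80 = 80737; at 30 labels/s that is 00:44:51:07, i.e. DF 00:44:51;07.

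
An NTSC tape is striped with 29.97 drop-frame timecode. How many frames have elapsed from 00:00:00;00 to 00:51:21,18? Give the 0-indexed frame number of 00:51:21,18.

As if non-drop at 30 labels/s: (0 × 3600 + 51 × 60 + 21) × 30 + 18 = 92448.
Minute boundaries passed: 51; those not divisible by 10: 51 − 5 = 46; dropped labels = 2 × 46 = 92.
Actual frame index = 92448 − 92 = 92356.

92356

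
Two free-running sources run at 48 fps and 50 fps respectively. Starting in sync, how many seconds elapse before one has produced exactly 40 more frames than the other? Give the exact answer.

20 seconds

The gap grows by |50 − 48| = 2 frames per second.
Time for a 40-frame gap: 40 ÷ (2) = 20 s.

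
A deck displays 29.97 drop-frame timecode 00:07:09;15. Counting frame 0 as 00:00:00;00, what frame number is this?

As if non-drop at 30 labels/s: (0 × 3600 + 7 × 60 + 9) × 30 + 15 = 12885.
Minute boundaries passed: 7; those not divisible by 10: 7 − 0 = 7; dropped labels = 2 × 7 = 14.
Actual frame index = 12885 − 14 = 12871.

12871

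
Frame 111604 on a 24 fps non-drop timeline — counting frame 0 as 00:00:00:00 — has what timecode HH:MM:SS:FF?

01:17:30:04

111604 ÷ 24 = 4650 full seconds, remainder 4 frames.
4650 s = 1 h 17 min 30 s.
Timecode: 01:17:30:04.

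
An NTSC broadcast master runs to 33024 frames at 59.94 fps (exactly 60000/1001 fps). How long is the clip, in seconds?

550.9504 seconds

Running time = 33024 / (60000/1001) = 550.9504 s.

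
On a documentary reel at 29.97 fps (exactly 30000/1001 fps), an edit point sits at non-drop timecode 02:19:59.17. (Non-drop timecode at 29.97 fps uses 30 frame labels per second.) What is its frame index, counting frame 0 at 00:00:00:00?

251987

Total seconds to the label: (2 × 3600 + 19 × 60 + 59) = 8399.
Frame index = 8399 × 30 + 17 = 251987.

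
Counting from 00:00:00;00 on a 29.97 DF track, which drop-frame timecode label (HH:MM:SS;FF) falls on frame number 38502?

Each 10-minute DF block holds 10 × 60 × 30 − 9 × 2 = 17982 frames. 38502 ÷ 17982 → 2 full blocks, remainder 2538.
Within the partial block the first minute is 1800 frames and each further minute 1798, so 1 further minute boundary passed. Total skipped labels = 18 × 2 + 2 × 1 = 38.
Non-drop label index = 38502 + 38 = 38540; at 30 labels/s that is 00:21:24:20, i.e. DF 00:21:24;20.

00:21:24;20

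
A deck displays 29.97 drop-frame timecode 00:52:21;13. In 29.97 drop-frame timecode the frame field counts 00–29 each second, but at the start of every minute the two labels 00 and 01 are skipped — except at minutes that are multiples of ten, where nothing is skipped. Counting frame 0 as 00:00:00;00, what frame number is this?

Complete 10-minute blocks: 5, each 17982 frames → 89910.
Remaining 2 whole minutes in the current block: 1800 + 1 × 1798 = 3598 frames.
Within the current minute: 21 × 30 + 13 − 2 = 641 (labels ;00/;01 skipped at this minute). Total = 89910 + 3598 + 641 = 94149.

94149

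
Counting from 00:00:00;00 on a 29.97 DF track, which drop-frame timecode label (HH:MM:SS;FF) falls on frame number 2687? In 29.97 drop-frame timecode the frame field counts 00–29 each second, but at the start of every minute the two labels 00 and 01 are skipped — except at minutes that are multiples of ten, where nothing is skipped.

00:01:29;19

Ten DF minutes hold 17982 frames, so frame 2687 lies in block 0 (frames 0–17981) with 2687 frames into that block.
The block's first minute is 1800 frames and the rest 1798 each; 2687 frames reaches minute 1, so 0 × 18 + 1 × 2 = 2 labels have been skipped so far.
Adding those back, label number 2687 + 2 = 2689 at 30 labels/s is 89 s + 19 f = 0 h 1 min 29 s frame 19, i.e. 00:01:29;19.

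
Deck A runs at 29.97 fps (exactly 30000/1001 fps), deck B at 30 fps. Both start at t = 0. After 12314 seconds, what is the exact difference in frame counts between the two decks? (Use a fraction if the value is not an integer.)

A emits 30000/1001 × 12314 = 369420000/1001 frames; B emits 30 × 12314 = 369420.
Difference = 369420/1001 frames (≈ 369.0509); B is ahead of A.

369420/1001 frames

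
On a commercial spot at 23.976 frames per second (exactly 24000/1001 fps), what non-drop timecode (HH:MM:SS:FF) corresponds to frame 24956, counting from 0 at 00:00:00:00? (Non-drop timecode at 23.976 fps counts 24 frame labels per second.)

00:17:19:20

24956 ÷ 24 = 1039 full seconds, remainder 20 frames.
1039 s = 0 h 17 min 19 s.
Timecode: 00:17:19:20.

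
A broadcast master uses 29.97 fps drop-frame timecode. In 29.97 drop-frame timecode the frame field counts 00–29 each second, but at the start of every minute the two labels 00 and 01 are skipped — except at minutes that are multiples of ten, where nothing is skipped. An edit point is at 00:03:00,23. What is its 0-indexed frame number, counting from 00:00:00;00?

Complete 10-minute blocks: 0, each 17982 frames → 0.
Remaining 3 whole minutes in the current block: 1800 + 2 × 1798 = 5396 frames.
Within the current minute: 0 × 30 + 23 − 2 = 21 (labels ;00/;01 skipped at this minute). Total = 0 + 5396 + 21 = 5417.

5417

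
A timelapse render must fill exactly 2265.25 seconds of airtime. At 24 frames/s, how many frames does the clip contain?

54366 frames

Frames = 2265.25 × 24 = 54366.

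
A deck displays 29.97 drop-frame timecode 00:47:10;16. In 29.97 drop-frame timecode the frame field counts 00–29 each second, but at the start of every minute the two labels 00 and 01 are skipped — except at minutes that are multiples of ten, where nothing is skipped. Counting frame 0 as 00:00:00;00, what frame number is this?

Complete 10-minute blocks: 4, each 17982 frames → 71928.
Remaining 7 whole minutes in the current block: 1800 + 6 × 1798 = 12588 frames.
Within the current minute: 10 × 30 + 16 − 2 = 314 (labels ;00/;01 skipped at this minute). Total = 71928 + 12588 + 314 = 84830.

84830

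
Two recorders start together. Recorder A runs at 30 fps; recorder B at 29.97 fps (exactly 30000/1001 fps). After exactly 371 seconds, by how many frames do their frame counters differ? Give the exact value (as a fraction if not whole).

A emits 30 × 371 = 11130 frames; B emits 30000/1001 × 371 = 1590000/143.
Difference = 1590/143 frames (≈ 11.1189); B is behind A.

1590/143 frames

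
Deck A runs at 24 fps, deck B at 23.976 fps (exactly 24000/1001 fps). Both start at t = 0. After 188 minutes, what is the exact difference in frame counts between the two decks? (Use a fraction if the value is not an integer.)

270720/1001 frames

188 min = 11280 s.
A emits 24 × 11280 = 270720 frames; B emits 24000/1001 × 11280 = 270720000/1001.
Difference = 270720/1001 frames (≈ 270.4496); B is behind A.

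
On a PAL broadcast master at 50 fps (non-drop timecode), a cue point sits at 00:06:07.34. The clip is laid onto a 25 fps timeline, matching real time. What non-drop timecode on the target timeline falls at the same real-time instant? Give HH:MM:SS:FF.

00:06:07:17

Source frame index: (0×3600 + 6×60 + 7) × 50 + 34 = 18384.
Real time: 18384 / (50) = 9192/25 s.
Target frame: (9192/25) × (25) = 9192.
At 25 labels/s: frame 9192 → 00:06:07:17.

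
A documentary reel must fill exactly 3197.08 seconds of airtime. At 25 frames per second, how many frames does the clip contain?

Frames = 3197.08 × 25 = 79927.

79927 frames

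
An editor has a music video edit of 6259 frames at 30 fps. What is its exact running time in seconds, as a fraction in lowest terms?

6259/30 seconds

Running time = 6259 ÷ (30) = 6259 × 1/30 = 6259/30 s.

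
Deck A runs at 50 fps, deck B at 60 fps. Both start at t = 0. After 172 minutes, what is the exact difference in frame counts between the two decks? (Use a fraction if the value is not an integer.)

172 min = 10320 s.
A emits 50 × 10320 = 516000 frames; B emits 60 × 10320 = 619200.
Difference = 103200 frames; B is ahead of A.

103200 frames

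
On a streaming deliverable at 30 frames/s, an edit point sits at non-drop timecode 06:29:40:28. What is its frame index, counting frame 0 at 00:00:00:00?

Total seconds to the label: (6 × 3600 + 29 × 60 + 40) = 23380.
Frame index = 23380 × 30 + 28 = 701428.

frame 701428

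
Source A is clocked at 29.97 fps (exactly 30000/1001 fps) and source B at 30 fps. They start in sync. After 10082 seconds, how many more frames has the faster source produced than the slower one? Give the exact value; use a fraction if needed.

302460/1001 frames

A emits 30000/1001 × 10082 = 302460000/1001 frames; B emits 30 × 10082 = 302460.
Difference = 302460/1001 frames (≈ 302.1578); B is ahead of A.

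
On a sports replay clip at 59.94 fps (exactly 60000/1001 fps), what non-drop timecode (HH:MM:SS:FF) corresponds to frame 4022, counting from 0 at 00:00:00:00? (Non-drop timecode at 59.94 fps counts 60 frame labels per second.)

4022 ÷ 60 = 67 full seconds, remainder 2 frames.
67 s = 0 h 1 min 7 s.
Timecode: 00:01:07:02.

00:01:07:02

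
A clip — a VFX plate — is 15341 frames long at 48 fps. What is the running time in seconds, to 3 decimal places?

319.604 seconds

Running time = 15341 × 1/48 = 15341/48 s ≈ 319.604 s.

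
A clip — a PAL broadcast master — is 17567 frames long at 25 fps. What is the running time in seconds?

702.68 seconds

Running time = 17567 / (25) = 702.68 s.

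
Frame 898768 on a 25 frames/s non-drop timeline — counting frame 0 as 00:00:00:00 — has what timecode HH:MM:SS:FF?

09:59:10:18

898768 ÷ 25 = 35950 full seconds, remainder 18 frames.
35950 s = 9 h 59 min 10 s.
Timecode: 09:59:10:18.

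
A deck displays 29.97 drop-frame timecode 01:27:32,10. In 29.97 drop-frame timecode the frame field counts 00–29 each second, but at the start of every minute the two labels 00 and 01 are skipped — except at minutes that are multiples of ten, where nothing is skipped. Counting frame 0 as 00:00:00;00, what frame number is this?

Complete 10-minute blocks: 8, each 17982 frames → 143856.
Remaining 7 whole minutes in the current block: 1800 + 6 × 1798 = 12588 frames.
Within the current minute: 32 × 30 + 10 − 2 = 968 (labels ;00/;01 skipped at this minute). Total = 143856 + 12588 + 968 = 157412.

157412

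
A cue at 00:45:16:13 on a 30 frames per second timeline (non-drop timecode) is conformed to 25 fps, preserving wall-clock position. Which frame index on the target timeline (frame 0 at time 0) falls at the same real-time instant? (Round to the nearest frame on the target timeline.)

Source frame index: (0×3600 + 45×60 + 16) × 30 + 13 = 81493.
Real time: 81493 / (30) = 81493/30 s.
Target frame: (81493/30) × (25) = 407465/6 ≈ 67910.833 → 67911.

frame 67911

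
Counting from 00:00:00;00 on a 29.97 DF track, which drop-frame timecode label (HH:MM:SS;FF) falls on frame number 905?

00:00:30;05

Each 10-minute DF block holds 10 × 60 × 30 − 9 × 2 = 17982 frames. 905 ÷ 17982 → 0 full blocks, remainder 905.
Within the partial block the first minute is 1800 frames and each further minute 1798, so 0 further minute boundaries passed. Total skipped labels = 18 × 0 + 2 × 0 = 0.
Non-drop label index = 905 + 0 = 905; at 30 labels/s that is 00:00:30:05, i.e. DF 00:00:30;05.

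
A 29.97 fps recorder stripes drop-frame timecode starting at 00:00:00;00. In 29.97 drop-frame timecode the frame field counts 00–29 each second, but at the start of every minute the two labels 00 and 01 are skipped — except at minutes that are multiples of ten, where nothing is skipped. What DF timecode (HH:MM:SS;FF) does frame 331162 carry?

03:04:09;24

Each 10-minute DF block holds 10 × 60 × 30 − 9 × 2 = 17982 frames. 331162 ÷ 17982 → 18 full blocks, remainder 7486.
Within the partial block the first minute is 1800 frames and each further minute 1798, so 4 further minute boundaries passed. Total skipped labels = 18 × 18 + 2 × 4 = 332.
Non-drop label index = 331162 + 332 = 331494; at 30 labels/s that is 03:04:09:24, i.e. DF 03:04:09;24.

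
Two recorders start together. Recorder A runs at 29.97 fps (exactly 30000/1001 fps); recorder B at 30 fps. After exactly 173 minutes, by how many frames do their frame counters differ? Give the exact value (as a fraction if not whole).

311400/1001 frames

173 min = 10380 s.
A emits 30000/1001 × 10380 = 311400000/1001 frames; B emits 30 × 10380 = 311400.
Difference = 311400/1001 frames (≈ 311.0889); B is ahead of A.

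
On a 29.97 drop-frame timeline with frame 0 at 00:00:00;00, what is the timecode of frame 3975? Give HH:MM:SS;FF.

Each 10-minute DF block holds 10 × 60 × 30 − 9 × 2 = 17982 frames. 3975 ÷ 17982 → 0 full blocks, remainder 3975.
Within the partial block the first minute is 1800 frames and each further minute 1798, so 2 further minute boundaries passed. Total skipped labels = 18 × 0 + 2 × 2 = 4.
Non-drop label index = 3975 + 4 = 3979; at 30 labels/s that is 00:02:12:19, i.e. DF 00:02:12;19.

00:02:12;19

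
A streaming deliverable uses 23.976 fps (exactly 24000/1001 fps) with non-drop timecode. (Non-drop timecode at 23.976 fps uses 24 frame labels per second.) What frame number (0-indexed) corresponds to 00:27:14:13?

Total seconds to the label: (0 × 3600 + 27 × 60 + 14) = 1634.
Frame index = 1634 × 24 + 13 = 39229.

frame 39229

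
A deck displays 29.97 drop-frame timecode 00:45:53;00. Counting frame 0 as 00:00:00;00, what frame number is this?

As if non-drop at 30 labels/s: (0 × 3600 + 45 × 60 + 53) × 30 + 0 = 82590.
Minute boundaries passed: 45; those not divisible by 10: 45 − 4 = 41; dropped labels = 2 × 41 = 82.
Actual frame index = 82590 − 82 = 82508.

82508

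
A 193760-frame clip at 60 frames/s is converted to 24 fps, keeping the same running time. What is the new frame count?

77504 frames

Target frames = source frames × (target rate / source rate) = 193760 × (24)/(60) = 193760 × 2/5 = 77504.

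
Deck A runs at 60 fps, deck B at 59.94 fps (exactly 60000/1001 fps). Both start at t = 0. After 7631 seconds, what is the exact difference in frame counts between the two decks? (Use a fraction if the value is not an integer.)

A emits 60 × 7631 = 457860 frames; B emits 60000/1001 × 7631 = 35220000/77.
Difference = 35220/77 frames (≈ 457.4026); B is behind A.

35220/77 frames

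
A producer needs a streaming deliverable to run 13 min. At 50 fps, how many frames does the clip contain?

39000 frames

13 min = 780 s.
Frames = 780 × 50 = 39000.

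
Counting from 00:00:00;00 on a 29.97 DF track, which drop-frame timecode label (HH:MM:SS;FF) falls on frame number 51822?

Ten DF minutes hold 17982 frames, so frame 51822 lies in block 2 (frames 35964–53945) with 15858 frames into that block.
The block's first minute is 1800 frames and the rest 1798 each; 15858 frames reaches minute 8, so 2 × 18 + 8 × 2 = 52 labels have been skipped so far.
Adding those back, label number 51822 + 52 = 51874 at 30 labels/s is 1729 s + 4 f = 0 h 28 min 49 s frame 4, i.e. 00:28:49;04.

00:28:49;04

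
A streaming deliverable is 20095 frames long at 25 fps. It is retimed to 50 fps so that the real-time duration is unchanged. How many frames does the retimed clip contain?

Target frames = source frames × (target rate / source rate) = 20095 × (50)/(25) = 20095 × 2 = 40190.

40190 frames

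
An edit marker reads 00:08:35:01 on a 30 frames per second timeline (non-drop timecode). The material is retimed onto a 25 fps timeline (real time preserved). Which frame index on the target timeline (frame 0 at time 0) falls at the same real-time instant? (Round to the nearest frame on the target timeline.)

Source frame index: (0×3600 + 8×60 + 35) × 30 + 1 = 15451.
Real time: 15451 / (30) = 15451/30 s.
Target frame: (15451/30) × (25) = 77255/6 ≈ 12875.833 → 12876.

frame 12876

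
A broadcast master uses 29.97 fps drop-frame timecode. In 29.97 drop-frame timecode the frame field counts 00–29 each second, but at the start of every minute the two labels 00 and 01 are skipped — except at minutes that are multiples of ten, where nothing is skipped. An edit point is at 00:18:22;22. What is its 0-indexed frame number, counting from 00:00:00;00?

33048

As if non-drop at 30 labels/s: (0 × 3600 + 18 × 60 + 22) × 30 + 22 = 33082.
Minute boundaries passed: 18; those not divisible by 10: 18 − 1 = 17; dropped labels = 2 × 17 = 34.
Actual frame index = 33082 − 34 = 33048.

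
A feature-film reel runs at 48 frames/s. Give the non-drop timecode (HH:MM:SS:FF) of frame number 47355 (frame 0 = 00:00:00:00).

47355 ÷ 48 = 986 full seconds, remainder 27 frames.
986 s = 0 h 16 min 26 s.
Timecode: 00:16:26:27.

00:16:26:27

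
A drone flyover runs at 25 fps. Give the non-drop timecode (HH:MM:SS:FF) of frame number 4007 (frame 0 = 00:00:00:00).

00:02:40:07

4007 ÷ 25 = 160 full seconds, remainder 7 frames.
160 s = 0 h 2 min 40 s.
Timecode: 00:02:40:07.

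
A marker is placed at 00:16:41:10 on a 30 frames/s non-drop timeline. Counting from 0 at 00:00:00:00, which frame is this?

30040

Total seconds to the label: (0 × 3600 + 16 × 60 + 41) = 1001.
Frame index = 1001 × 30 + 10 = 30040.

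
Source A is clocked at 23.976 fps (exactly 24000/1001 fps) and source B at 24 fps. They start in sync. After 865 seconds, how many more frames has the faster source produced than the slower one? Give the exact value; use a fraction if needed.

20760/1001 frames

A emits 24000/1001 × 865 = 20760000/1001 frames; B emits 24 × 865 = 20760.
Difference = 20760/1001 frames (≈ 20.7393); B is ahead of A.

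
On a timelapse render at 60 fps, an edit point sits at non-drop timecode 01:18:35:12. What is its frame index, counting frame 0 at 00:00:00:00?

Total seconds to the label: (1 × 3600 + 18 × 60 + 35) = 4715.
Frame index = 4715 × 60 + 12 = 282912.

282912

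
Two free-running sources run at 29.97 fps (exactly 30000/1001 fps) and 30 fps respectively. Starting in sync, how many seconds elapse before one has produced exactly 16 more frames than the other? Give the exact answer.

8008/15 seconds

The gap grows by |30 − 30000/1001| = 30/1001 frames per second.
Time for a 16-frame gap: 16 ÷ (30/1001) = 8008/15 s.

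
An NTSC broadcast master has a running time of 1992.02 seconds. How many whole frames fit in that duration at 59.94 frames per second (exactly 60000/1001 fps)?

Frames = 1992.02 × 60000/1001 = 119521200/1001 ≈ 119401.7982.
Complete frames: 119401.

119401 frames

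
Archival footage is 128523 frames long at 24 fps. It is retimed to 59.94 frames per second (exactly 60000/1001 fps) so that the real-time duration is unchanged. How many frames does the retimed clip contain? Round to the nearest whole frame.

Frames at target rate = 128523 × (60000/1001) / (24) = 321307500/1001 ≈ 320986.513.
Nearest whole frame: 320987.

320987 frames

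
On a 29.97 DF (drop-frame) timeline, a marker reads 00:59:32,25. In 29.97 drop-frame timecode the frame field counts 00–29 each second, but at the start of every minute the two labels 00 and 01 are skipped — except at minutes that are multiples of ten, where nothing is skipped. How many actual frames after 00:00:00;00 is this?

Complete 10-minute blocks: 5, each 17982 frames → 89910.
Remaining 9 whole minutes in the current block: 1800 + 8 × 1798 = 16184 frames.
Within the current minute: 32 × 30 + 25 − 2 = 983 (labels ;00/;01 skipped at this minute). Total = 89910 + 16184 + 983 = 107077.

107077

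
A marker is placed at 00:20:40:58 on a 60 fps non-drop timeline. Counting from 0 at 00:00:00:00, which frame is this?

frame 74458

Total seconds to the label: (0 × 3600 + 20 × 60 + 40) = 1240.
Frame index = 1240 × 60 + 58 = 74458.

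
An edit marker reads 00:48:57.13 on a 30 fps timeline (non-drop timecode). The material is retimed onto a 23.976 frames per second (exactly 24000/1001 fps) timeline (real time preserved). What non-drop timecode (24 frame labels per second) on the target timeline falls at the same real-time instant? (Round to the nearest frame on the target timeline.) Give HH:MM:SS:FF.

00:48:54:12

Source frame index: (0×3600 + 48×60 + 57) × 30 + 13 = 88123.
Real time: 88123 / (30) = 88123/30 s.
Target frame: (88123/30) × (24000/1001) = 10071200/143 ≈ 70427.972 → 70428.
At 24 labels/s: frame 70428 → 00:48:54:12.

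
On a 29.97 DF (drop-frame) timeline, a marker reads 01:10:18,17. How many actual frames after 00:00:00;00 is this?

126431

As if non-drop at 30 labels/s: (1 × 3600 + 10 × 60 + 18) × 30 + 17 = 126557.
Minute boundaries passed: 70; those not divisible by 10: 70 − 7 = 63; dropped labels = 2 × 63 = 126.
Actual frame index = 126557 − 126 = 126431.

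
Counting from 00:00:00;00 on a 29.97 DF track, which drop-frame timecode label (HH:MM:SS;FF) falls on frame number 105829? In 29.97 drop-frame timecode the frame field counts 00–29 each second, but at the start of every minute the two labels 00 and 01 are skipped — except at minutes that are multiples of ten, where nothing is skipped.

00:58:51;05

Ten DF minutes hold 17982 frames, so frame 105829 lies in block 5 (frames 89910–107891) with 15919 frames into that block.
The block's first minute is 1800 frames and the rest 1798 each; 15919 frames reaches minute 8, so 5 × 18 + 8 × 2 = 106 labels have been skipped so far.
Adding those back, label number 105829 + 106 = 105935 at 30 labels/s is 3531 s + 5 f = 0 h 58 min 51 s frame 5, i.e. 00:58:51;05.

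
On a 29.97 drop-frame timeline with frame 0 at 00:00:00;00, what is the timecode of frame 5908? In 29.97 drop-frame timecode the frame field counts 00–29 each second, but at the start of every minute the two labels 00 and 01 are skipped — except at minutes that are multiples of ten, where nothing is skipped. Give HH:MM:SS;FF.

Ten DF minutes hold 17982 frames, so frame 5908 lies in block 0 (frames 0–17981) with 5908 frames into that block.
The block's first minute is 1800 frames and the rest 1798 each; 5908 frames reaches minute 3, so 0 × 18 + 3 × 2 = 6 labels have been skipped so far.
Adding those back, label number 5908 + 6 = 5914 at 30 labels/s is 197 s + 4 f = 0 h 3 min 17 s frame 4, i.e. 00:03:17;04.

00:03:17;04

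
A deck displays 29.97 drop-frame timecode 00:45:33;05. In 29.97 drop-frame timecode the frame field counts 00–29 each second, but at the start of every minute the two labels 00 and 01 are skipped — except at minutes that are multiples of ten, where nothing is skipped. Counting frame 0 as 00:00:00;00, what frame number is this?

As if non-drop at 30 labels/s: (0 × 3600 + 45 × 60 + 33) × 30 + 5 = 81995.
Minute boundaries passed: 45; those not divisible by 10: 45 − 4 = 41; dropped labels = 2 × 41 = 82.
Actual frame index = 81995 − 82 = 81913.

81913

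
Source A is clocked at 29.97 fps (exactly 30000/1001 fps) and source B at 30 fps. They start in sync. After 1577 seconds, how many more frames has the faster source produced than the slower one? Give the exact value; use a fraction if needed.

A emits 30000/1001 × 1577 = 47310000/1001 frames; B emits 30 × 1577 = 47310.
Difference = 47310/1001 frames (≈ 47.2627); B is ahead of A.

47310/1001 frames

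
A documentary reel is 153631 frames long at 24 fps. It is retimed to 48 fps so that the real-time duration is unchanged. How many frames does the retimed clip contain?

307262 frames

Target frames = source frames × (target rate / source rate) = 153631 × (48)/(24) = 153631 × 2 = 307262.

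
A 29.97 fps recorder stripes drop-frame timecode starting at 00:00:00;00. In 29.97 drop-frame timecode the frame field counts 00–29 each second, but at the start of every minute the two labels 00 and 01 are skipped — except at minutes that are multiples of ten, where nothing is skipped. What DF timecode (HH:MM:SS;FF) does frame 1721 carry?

00:00:57;11

Ten DF minutes hold 17982 frames, so frame 1721 lies in block 0 (frames 0–17981) with 1721 frames into that block.
The block's first minute is 1800 frames and the rest 1798 each; 1721 frames reaches minute 0, so 0 × 18 + 0 × 2 = 0 labels have been skipped so far.
Adding those back, label number 1721 + 0 = 1721 at 30 labels/s is 57 s + 11 f = 0 h 0 min 57 s frame 11, i.e. 00:00:57;11.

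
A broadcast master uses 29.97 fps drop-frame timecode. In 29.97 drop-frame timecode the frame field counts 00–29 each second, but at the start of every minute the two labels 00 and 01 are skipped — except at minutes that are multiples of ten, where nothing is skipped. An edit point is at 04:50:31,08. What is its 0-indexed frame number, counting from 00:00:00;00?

522416

Complete 10-minute blocks: 29, each 17982 frames → 521478.
Remaining 0 whole minutes in the current block: 0 frames.
Within the current minute: 31 × 30 + 8 = 938. Total = 521478 + 0 + 938 = 522416.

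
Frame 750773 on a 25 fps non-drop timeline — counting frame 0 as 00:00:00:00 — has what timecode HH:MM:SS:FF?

750773 ÷ 25 = 30030 full seconds, remainder 23 frames.
30030 s = 8 h 20 min 30 s.
Timecode: 08:20:30:23.

08:20:30:23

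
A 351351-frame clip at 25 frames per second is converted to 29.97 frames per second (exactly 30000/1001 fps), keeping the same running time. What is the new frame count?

Target frames = source frames × (target rate / source rate) = 351351 × (30000/1001)/(25) = 351351 × 1200/1001 = 421200.

421200 frames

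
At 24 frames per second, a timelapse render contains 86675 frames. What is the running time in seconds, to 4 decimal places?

Running time = 86675 × 1/24 = 86675/24 s ≈ 3611.4583 s.

3611.4583 seconds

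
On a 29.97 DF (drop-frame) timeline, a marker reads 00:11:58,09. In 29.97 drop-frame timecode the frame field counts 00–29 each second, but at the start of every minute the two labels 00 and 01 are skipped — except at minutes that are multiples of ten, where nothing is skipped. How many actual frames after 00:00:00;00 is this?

21529

Complete 10-minute blocks: 1, each 17982 frames → 17982.
Remaining 1 whole minute in the current block: 1800 + 0 × 1798 = 1800 frames.
Within the current minute: 58 × 30 + 9 − 2 = 1747 (labels ;00/;01 skipped at this minute). Total = 17982 + 1800 + 1747 = 21529.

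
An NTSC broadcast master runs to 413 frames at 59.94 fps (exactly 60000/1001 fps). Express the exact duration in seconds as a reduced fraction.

Running time = 413 ÷ (60000/1001) = 413 × 1001/60000 = 413413/60000 s.

413413/60000 seconds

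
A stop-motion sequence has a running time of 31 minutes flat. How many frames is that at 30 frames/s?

55800 frames

31 min = 1860 s.
Frames = 1860 × 30 = 55800.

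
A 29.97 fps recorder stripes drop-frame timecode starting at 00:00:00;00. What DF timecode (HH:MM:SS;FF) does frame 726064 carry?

Each 10-minute DF block holds 10 × 60 × 30 − 9 × 2 = 17982 frames. 726064 ÷ 17982 → 40 full blocks, remainder 6784.
Within the partial block the first minute is 1800 frames and each further minute 1798, so 3 further minute boundaries passed. Total skipped labels = 18 × 40 + 2 × 3 = 726.
Non-drop label index = 726064 + 726 = 726790; at 30 labels/s that is 06:43:46:10, i.e. DF 06:43:46;10.

06:43:46;10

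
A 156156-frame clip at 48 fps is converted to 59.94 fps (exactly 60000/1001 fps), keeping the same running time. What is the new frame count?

195000 frames

Target frames = source frames × (target rate / source rate) = 156156 × (60000/1001)/(48) = 156156 × 1250/1001 = 195000.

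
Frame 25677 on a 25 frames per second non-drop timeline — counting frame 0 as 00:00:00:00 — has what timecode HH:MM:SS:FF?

00:17:07:02

25677 ÷ 25 = 1027 full seconds, remainder 2 frames.
1027 s = 0 h 17 min 7 s.
Timecode: 00:17:07:02.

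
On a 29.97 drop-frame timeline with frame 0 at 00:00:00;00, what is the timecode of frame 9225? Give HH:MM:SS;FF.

Ten DF minutes hold 17982 frames, so frame 9225 lies in block 0 (frames 0–17981) with 9225 frames into that block.
The block's first minute is 1800 frames and the rest 1798 each; 9225 frames reaches minute 5, so 0 × 18 + 5 × 2 = 10 labels have been skipped so far.
Adding those back, label number 9225 + 10 = 9235 at 30 labels/s is 307 s + 25 f = 0 h 5 min 7 s frame 25, i.e. 00:05:07;25.

00:05:07;25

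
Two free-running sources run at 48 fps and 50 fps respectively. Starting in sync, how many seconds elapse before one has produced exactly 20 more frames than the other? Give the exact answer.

10 seconds

The gap grows by |50 − 48| = 2 frames per second.
Time for a 20-frame gap: 20 ÷ (2) = 10 s.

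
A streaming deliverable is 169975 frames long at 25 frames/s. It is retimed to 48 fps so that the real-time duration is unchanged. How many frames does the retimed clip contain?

Target frames = source frames × (target rate / source rate) = 169975 × (48)/(25) = 169975 × 48/25 = 326352.

326352 frames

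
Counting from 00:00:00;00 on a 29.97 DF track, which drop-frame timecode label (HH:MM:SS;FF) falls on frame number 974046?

09:01:40;20

Ten DF minutes hold 17982 frames, so frame 974046 lies in block 54 (frames 971028–989009) with 3018 frames into that block.
The block's first minute is 1800 frames and the rest 1798 each; 3018 frames reaches minute 1, so 54 × 18 + 1 × 2 = 974 labels have been skipped so far.
Adding those back, label number 974046 + 974 = 975020 at 30 labels/s is 32500 s + 20 f = 9 h 1 min 40 s frame 20, i.e. 09:01:40;20.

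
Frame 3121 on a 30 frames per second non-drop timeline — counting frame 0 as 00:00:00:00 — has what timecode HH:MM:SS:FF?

3121 ÷ 30 = 104 full seconds, remainder 1 frame.
104 s = 0 h 1 min 44 s.
Timecode: 00:01:44:01.

00:01:44:01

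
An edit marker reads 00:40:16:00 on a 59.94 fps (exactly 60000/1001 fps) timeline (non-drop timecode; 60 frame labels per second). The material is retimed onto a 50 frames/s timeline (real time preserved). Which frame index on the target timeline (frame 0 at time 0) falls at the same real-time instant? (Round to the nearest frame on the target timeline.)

frame 120921

Source frame index: (0×3600 + 40×60 + 16) × 60 + 0 = 144960.
Real time: 144960 / (60000/1001) = 302302/125 s.
Target frame: (302302/125) × (50) = 604604/5 ≈ 120920.800 → 120921.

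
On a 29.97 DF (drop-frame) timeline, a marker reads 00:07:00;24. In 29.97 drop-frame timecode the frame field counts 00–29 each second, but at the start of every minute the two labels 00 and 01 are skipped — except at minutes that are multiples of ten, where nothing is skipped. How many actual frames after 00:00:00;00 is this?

12610

As if non-drop at 30 labels/s: (0 × 3600 + 7 × 60 + 0) × 30 + 24 = 12624.
Minute boundaries passed: 7; those not divisible by 10: 7 − 0 = 7; dropped labels = 2 × 7 = 14.
Actual frame index = 12624 − 14 = 12610.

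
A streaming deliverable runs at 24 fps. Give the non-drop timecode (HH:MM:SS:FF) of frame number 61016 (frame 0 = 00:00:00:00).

61016 ÷ 24 = 2542 full seconds, remainder 8 frames.
2542 s = 0 h 42 min 22 s.
Timecode: 00:42:22:08.

00:42:22:08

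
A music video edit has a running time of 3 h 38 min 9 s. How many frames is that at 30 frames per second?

392670 frames

3 h 38 min 9 s = 13089 s.
Frames = 13089 × 30 = 392670.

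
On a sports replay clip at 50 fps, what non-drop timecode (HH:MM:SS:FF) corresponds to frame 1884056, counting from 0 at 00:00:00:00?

10:28:01:06

1884056 ÷ 50 = 37681 full seconds, remainder 6 frames.
37681 s = 10 h 28 min 1 s.
Timecode: 10:28:01:06.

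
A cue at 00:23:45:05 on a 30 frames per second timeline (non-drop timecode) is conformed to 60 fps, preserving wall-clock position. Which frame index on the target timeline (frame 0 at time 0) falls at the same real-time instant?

frame 85510

Source frame index: (0×3600 + 23×60 + 45) × 30 + 5 = 42755.
Real time: 42755 / (30) = 8551/6 s.
Target frame: (8551/6) × (60) = 85510.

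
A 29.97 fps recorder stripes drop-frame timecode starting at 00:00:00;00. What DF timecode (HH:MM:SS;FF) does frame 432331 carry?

Each 10-minute DF block holds 10 × 60 × 30 − 9 × 2 = 17982 frames. 432331 ÷ 17982 → 24 full blocks, remainder 763.
Within the partial block the first minute is 1800 frames and each further minute 1798, so 0 further minute boundaries passed. Total skipped labels = 18 × 24 + 2 × 0 = 432.
Non-drop label index = 432331 + 432 = 432763; at 30 labels/s that is 04:00:25:13, i.e. DF 04:00:25;13.

04:00:25;13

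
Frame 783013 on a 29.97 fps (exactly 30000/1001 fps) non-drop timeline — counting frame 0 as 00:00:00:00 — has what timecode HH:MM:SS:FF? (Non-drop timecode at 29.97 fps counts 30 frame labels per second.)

783013 ÷ 30 = 26100 full seconds, remainder 13 frames.
26100 s = 7 h 15 min 0 s.
Timecode: 07:15:00:13.

07:15:00:13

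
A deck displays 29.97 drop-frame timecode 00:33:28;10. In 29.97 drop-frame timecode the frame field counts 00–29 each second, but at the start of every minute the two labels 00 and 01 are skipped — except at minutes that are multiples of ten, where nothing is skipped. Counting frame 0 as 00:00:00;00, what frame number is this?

As if non-drop at 30 labels/s: (0 × 3600 + 33 × 60 + 28) × 30 + 10 = 60250.
Minute boundaries passed: 33; those not divisible by 10: 33 − 3 = 30; dropped labels = 2 × 30 = 60.
Actual frame index = 60250 − 60 = 60190.

60190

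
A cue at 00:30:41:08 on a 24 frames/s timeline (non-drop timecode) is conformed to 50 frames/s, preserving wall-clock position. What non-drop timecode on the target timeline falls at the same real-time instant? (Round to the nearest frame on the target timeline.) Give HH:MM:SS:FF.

00:30:41:17

Source frame index: (0×3600 + 30×60 + 41) × 24 + 8 = 44192.
Real time: 44192 / (24) = 5524/3 s.
Target frame: (5524/3) × (50) = 276200/3 ≈ 92066.667 → 92067.
At 50 labels/s: frame 92067 → 00:30:41:17.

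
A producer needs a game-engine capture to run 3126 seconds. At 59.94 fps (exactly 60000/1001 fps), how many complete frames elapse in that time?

Frames = 3126 × 60000/1001 = 187560000/1001 ≈ 187372.6274.
Complete frames: 187372.

187372 frames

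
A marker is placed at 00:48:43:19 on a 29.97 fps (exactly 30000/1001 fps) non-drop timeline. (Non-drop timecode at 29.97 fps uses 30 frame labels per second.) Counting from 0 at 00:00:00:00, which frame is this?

Total seconds to the label: (0 × 3600 + 48 × 60 + 43) = 2923.
Frame index = 2923 × 30 + 19 = 87709.

frame 87709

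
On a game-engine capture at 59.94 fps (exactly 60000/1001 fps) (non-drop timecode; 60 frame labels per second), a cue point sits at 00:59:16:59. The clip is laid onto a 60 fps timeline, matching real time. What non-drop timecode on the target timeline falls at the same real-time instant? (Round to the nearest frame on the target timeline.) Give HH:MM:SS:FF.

00:59:20:32

Source frame index: (0×3600 + 59×60 + 16) × 60 + 59 = 213419.
Real time: 213419 / (60000/1001) = 213632419/60000 s.
Target frame: (213632419/60000) × (60) = 213632419/1000 ≈ 213632.419 → 213632.
At 60 labels/s: frame 213632 → 00:59:20:32.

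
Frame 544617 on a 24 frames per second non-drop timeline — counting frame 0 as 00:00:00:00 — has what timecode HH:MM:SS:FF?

06:18:12:09

544617 ÷ 24 = 22692 full seconds, remainder 9 frames.
22692 s = 6 h 18 min 12 s.
Timecode: 06:18:12:09.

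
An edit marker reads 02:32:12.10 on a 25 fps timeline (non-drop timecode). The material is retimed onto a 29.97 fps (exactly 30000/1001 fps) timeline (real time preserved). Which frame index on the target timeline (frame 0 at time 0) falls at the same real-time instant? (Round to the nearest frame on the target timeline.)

frame 273698

Source frame index: (2×3600 + 32×60 + 12) × 25 + 10 = 228310.
Real time: 228310 / (25) = 45662/5 s.
Target frame: (45662/5) × (30000/1001) = 273972000/1001 ≈ 273698.302 → 273698.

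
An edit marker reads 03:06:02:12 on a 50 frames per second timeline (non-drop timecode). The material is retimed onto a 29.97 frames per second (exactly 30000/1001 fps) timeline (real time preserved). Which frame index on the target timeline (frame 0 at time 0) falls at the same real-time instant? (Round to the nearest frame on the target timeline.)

frame 334533

Source frame index: (3×3600 + 6×60 + 2) × 50 + 12 = 558112.
Real time: 558112 / (50) = 279056/25 s.
Target frame: (279056/25) × (30000/1001) = 334867200/1001 ≈ 334532.667 → 334533.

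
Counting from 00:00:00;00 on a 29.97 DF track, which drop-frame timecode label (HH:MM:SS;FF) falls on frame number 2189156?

20:17:24;28

Each 10-minute DF block holds 10 × 60 × 30 − 9 × 2 = 17982 frames. 2189156 ÷ 17982 → 121 full blocks, remainder 13334.
Within the partial block the first minute is 1800 frames and each further minute 1798, so 7 further minute boundaries passed. Total skipped labels = 18 × 121 + 2 × 7 = 2192.
Non-drop label index = 2189156 + 2192 = 2191348; at 30 labels/s that is 20:17:24:28, i.e. DF 20:17:24;28.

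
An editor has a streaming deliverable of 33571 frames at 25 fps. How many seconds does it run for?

Running time = 33571 / (25) = 1342.84 s.

1342.84 seconds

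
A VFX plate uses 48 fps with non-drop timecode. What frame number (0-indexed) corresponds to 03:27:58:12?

Total seconds to the label: (3 × 3600 + 27 × 60 + 58) = 12478.
Frame index = 12478 × 48 + 12 = 598956.

frame 598956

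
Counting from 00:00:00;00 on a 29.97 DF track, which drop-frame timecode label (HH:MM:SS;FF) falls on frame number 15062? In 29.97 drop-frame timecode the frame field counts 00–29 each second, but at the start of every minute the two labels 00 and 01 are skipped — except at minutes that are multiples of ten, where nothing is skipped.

Each 10-minute DF block holds 10 × 60 × 30 − 9 × 2 = 17982 frames. 15062 ÷ 17982 → 0 full blocks, remainder 15062.
Within the partial block the first minute is 1800 frames and each further minute 1798, so 8 further minute boundaries passed. Total skipped labels = 18 × 0 + 2 × 8 = 16.
Non-drop label index = 15062 + 16 = 15078; at 30 labels/s that is 00:08:22:18, i.e. DF 00:08:22;18.

00:08:22;18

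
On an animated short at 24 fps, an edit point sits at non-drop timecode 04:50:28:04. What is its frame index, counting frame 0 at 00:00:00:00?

418276

Total seconds to the label: (4 × 3600 + 50 × 60 + 28) = 17428.
Frame index = 17428 × 24 + 4 = 418276.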